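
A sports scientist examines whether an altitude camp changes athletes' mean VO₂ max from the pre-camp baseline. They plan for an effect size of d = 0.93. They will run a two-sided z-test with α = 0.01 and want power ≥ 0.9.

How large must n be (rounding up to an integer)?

n = 18

Set Φ(δ − 2.576) = 0.9; then δ − 2.576 = Φ⁻¹(0.9) = 1.282, giving δ = 3.857.
(For δ > 0 the lower-tail rejection region contributes negligibly to power, so the one-term inversion is standard.)
δ = d·√n ⇒ n = (δ/d)² = (3.857 / 0.93)² = 17.20.
Round up to the next whole unit.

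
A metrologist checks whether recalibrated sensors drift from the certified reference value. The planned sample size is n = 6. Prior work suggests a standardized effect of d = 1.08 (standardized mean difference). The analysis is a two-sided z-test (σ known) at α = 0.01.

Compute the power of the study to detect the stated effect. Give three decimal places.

Power ≈ 0.528

Noncentrality parameter: λ = d·√n = 1.08 × √6 = 2.6454
Critical value for a two-sided test at α = 0.01: z_{α/2} = 2.576.
Power = Φ(λ − 2.576) + Φ(−λ − 2.576) = Φ(0.070) + Φ(-5.221) = 0.5278 + 0.0000 = 0.5278.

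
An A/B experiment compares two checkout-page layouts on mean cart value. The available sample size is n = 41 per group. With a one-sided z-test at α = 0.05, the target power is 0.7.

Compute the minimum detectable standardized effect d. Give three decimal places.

Need Φ(δ − 1.645) = 0.7, so δ = 1.645 + 0.524 = 2.169.
δ = d·√(n/2) ⇒ d = δ/√(n/2) = 2.169/√(41/2) = 0.4791.

d ≈ 0.479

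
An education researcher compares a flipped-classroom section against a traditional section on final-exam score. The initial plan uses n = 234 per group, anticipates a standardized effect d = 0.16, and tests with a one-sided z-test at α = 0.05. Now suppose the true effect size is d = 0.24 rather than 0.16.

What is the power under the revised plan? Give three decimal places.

With d = 0.24: δ = d·√(n/2) = 0.24 × √(234/2) = 2.5960. Critical value z_{0.05} = 1.645.
Revised power = Φ(δ − 1.645) = Φ(0.951) = 0.8292.

Power ≈ 0.829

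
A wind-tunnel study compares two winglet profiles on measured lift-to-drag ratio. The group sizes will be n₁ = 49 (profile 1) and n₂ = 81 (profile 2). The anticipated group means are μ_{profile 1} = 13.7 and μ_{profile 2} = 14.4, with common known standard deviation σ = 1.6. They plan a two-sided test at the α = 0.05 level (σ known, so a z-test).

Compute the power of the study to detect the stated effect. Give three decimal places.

Power ≈ 0.676

Standardized effect: d = |μ_{profile 1} − μ_{profile 2}| / σ = |13.7 − 14.4| / 1.6 = 0.4375
Noncentrality parameter: δ = d / √(1/n₁ + 1/n₂) = 0.4375 / √(1/49 + 1/81) = 2.4174
Critical value for a two-sided test at α = 0.05: z_{α/2} = 1.960.
Power = Φ(δ − 1.960) + Φ(−δ − 1.960) = Φ(0.457) + Φ(-4.377) = 0.6763 + 0.0000 = 0.6763.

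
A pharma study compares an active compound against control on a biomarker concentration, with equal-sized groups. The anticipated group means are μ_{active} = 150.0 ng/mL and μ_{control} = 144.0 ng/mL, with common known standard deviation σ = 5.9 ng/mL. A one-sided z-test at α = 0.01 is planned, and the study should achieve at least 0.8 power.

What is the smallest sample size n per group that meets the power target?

Standardized effect: d = |μ_{active} − μ_{control}| / σ = |150.0 − 144.0| / 5.9 = 1.0169
For power 0.8 need Φ(δ − z_{0.01}) = 0.8, so δ = z_{0.01} + z_{0.20} = 2.326 + 0.842 = 3.168.
δ = d·√(n/2) ⇒ n = 2(δ/d)² = 2 × (3.168 / 1.0169)² = 19.41.
Round up to the next whole unit.

n = 20 per group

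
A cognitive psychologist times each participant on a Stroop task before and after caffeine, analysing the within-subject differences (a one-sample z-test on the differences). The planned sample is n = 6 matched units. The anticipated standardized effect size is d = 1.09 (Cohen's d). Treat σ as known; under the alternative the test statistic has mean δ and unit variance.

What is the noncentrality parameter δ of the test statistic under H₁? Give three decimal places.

The noncentrality parameter scales effect size by the design's sample-size factor: δ = d·√n = 1.09 × √6 = 2.6699

δ ≈ 2.670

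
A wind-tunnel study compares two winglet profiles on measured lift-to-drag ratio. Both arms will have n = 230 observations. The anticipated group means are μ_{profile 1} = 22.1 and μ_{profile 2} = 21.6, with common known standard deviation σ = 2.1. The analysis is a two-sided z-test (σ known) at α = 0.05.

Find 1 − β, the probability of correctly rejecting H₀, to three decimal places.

Standardized effect: d = |μ_{profile 1} − μ_{profile 2}| / σ = |22.1 − 21.6| / 2.1 = 0.2381
Noncentrality parameter: δ = d·√(n/2) = 0.2381 × √(230/2) = 2.5533
Two-sided α = 0.05 → critical value z_{0.025} = 1.960.
Power = Φ(δ − 1.960) + Φ(−δ − 1.960) = Φ(0.593) + Φ(-4.513) = 0.7235 + 0.0000 = 0.7235.

Power ≈ 0.724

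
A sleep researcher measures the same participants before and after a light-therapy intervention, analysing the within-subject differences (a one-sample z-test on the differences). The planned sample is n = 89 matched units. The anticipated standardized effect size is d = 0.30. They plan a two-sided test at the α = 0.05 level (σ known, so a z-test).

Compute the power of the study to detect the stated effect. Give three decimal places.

Noncentrality parameter: λ = d·√n = 0.30 × √89 = 2.8302
Critical value for a two-sided test at α = 0.05: z_{α/2} = 1.960.
Power = Φ(λ − 1.960) + Φ(−λ − 1.960) = Φ(0.870) + Φ(-4.790) = 0.8079 + 0.0000 = 0.8079.

Power ≈ 0.808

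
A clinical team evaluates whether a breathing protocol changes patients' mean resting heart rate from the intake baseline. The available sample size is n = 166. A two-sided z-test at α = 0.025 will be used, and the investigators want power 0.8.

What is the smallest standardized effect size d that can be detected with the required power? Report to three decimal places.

d ≈ 0.239

Need Φ(δ − 2.241) = 0.8, so δ = 2.241 + 0.842 = 3.083.
(Lower-tail contribution to power is negligible for δ > 0.)
δ = d·√n ⇒ d = δ/√n = 3.083/√166 = 0.2393.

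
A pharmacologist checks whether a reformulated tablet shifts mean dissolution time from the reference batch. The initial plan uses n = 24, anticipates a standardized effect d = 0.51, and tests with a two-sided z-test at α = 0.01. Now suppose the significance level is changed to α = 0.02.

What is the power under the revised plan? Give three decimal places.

Power ≈ 0.568

δ = d·√n = 0.51 × √24 = 2.4985 (unchanged). New critical value: z_{0.01} = 2.326.
Revised power = Φ(δ − 2.326) + Φ(−δ − 2.326) = Φ(0.172) + Φ(-4.825) = 0.5683 + 0.0000 = 0.5683.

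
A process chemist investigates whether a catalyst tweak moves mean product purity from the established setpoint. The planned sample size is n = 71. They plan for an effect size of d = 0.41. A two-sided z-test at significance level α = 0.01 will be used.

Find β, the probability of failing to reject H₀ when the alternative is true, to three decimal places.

Noncentrality parameter: δ = d·√n = 0.41 × √71 = 3.4547
Two-sided α = 0.01 → critical value z_{0.005} = 2.576.
Power = Φ(δ − 2.576) + Φ(−δ − 2.576) = Φ(0.879) + Φ(-6.031) = 0.8103 + 0.0000 = 0.8103.
Type II error: β = 1 − power = 1 − 0.8103 = 0.1897.

β ≈ 0.190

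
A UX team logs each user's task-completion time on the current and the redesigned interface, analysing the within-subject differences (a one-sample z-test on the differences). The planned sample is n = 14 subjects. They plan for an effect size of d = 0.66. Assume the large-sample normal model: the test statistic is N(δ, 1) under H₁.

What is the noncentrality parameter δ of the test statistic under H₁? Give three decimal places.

δ ≈ 2.469

The noncentrality parameter scales effect size by the design's sample-size factor: δ = d·√n = 0.66 × √14 = 2.4695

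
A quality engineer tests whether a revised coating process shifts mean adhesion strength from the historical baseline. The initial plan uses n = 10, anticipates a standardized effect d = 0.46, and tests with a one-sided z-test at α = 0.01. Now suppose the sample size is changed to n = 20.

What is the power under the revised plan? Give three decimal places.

With n = 20: δ = d·√n = 0.46 × √20 = 2.0572. Critical value z_{0.01} = 2.326.
Revised power = Φ(δ − 2.326) = Φ(-0.269) = 0.3939.

Power ≈ 0.394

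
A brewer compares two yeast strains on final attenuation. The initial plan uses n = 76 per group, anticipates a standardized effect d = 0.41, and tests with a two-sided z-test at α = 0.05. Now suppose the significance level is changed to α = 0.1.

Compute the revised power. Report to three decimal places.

Power ≈ 0.811

δ = d·√(n/2) = 0.41 × √(76/2) = 2.5274 (unchanged). New critical value: z_{0.05} = 1.645.
Revised power = Φ(δ − 1.645) + Φ(−δ − 1.645) = Φ(0.883) + Φ(-4.172) = 0.8113 + 0.0000 = 0.8113.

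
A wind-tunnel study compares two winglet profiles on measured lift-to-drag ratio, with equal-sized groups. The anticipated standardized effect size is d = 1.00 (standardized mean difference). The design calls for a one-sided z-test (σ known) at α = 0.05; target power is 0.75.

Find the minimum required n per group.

n = 11 per group

Set Φ(δ − 1.645) = 0.75; then δ − 1.645 = Φ⁻¹(0.75) = 0.674, giving δ = 2.319.
δ = d·√(n/2) ⇒ n = 2(δ/d)² = 2 × (2.319 / 1.00)² = 10.76.
Round up to the next whole unit.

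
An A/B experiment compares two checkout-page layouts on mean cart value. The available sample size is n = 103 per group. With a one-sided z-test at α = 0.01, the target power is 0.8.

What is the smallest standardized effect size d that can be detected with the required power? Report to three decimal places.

d ≈ 0.441

Required noncentrality: δ = z_{0.01} + z_{0.20} = 2.326 + 0.842 = 3.168.
δ = d·√(n/2) ⇒ d = δ/√(n/2) = 3.168/√(103/2) = 0.4414.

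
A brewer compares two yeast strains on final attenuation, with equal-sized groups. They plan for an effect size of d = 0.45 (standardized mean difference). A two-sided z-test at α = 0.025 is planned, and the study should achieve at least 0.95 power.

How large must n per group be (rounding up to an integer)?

n = 150 per group

Set Φ(δ − 2.241) = 0.95; then δ − 2.241 = Φ⁻¹(0.95) = 1.645, giving δ = 3.886.
(Ignoring the negligible lower-tail rejection probability gives the usual closed-form inversion.)
δ = d·√(n/2) ⇒ n = 2(δ/d)² = 2 × (3.886 / 0.45)² = 149.17.
Round up to the next whole unit.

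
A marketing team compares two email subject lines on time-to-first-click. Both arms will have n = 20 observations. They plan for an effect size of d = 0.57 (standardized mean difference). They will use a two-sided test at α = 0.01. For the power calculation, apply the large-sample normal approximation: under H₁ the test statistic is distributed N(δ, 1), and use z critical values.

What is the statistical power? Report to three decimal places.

Power ≈ 0.220

Noncentrality parameter: δ = d·√(n/2) = 0.57 × √(20/2) = 1.8025
Critical value for a two-sided test at α = 0.01: z_{α/2} = 2.576.
Power = Φ(δ − 2.576) + Φ(−δ − 2.576) = Φ(-0.773) + Φ(-4.378) = 0.2197 + 0.0000 = 0.2197.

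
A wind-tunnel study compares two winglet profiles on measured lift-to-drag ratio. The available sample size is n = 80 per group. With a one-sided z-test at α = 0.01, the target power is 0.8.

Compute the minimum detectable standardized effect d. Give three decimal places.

Need Φ(δ − 2.326) = 0.8, so δ = 2.326 + 0.842 = 3.168.
δ = d·√(n/2) ⇒ d = δ/√(n/2) = 3.168/√(80/2) = 0.5009.

d ≈ 0.501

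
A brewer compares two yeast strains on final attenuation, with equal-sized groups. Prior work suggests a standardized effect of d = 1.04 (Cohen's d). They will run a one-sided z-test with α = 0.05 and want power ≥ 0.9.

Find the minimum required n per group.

For power 0.9 need Φ(δ − z_{0.05}) = 0.9, so δ = z_{0.05} + z_{0.10} = 1.645 + 1.282 = 2.926.
δ = d·√(n/2) ⇒ n = 2(δ/d)² = 2 × (2.926 / 1.04)² = 15.84.
Rounding up, n = 16 per group.

n = 16 per group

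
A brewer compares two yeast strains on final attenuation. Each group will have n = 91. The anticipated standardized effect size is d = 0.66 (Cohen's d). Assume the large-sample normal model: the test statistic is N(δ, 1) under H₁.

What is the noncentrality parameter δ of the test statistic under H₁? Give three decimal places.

δ = d·√(n/2) = 0.66 × √(91/2) = 4.4519

δ ≈ 4.452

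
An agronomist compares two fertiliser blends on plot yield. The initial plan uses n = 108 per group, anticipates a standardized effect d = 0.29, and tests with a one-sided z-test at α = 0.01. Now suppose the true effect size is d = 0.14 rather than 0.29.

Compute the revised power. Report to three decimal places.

With d = 0.14: δ = d·√(n/2) = 0.14 × √(108/2) = 1.0288. Critical value z_{0.01} = 2.326.
Revised power = P(Z > 2.326 − δ) = Φ(-1.298) = 0.0972.

Power ≈ 0.097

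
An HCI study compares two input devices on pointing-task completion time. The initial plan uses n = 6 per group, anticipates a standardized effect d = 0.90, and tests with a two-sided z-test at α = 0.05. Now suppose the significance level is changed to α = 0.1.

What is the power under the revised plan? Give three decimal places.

δ = d·√(n/2) = 0.90 × √(6/2) = 1.5588 (unchanged). New critical value: z_{0.05} = 1.645.
Revised power = Φ(δ − 1.645) + Φ(−δ − 1.645) = Φ(-0.086) + Φ(-3.204) = 0.4657 + 0.0007 = 0.4664.

Power ≈ 0.466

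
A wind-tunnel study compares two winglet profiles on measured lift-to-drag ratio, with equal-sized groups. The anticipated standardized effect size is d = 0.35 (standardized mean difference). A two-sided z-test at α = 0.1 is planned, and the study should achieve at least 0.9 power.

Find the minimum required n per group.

n = 140 per group

Set Φ(δ − 1.645) = 0.9; then δ − 1.645 = Φ⁻¹(0.9) = 1.282, giving δ = 2.926.
(Ignoring the negligible lower-tail rejection probability gives the usual closed-form inversion.)
δ = d·√(n/2) ⇒ n = 2(δ/d)² = 2 × (2.926 / 0.35)² = 139.82.
Rounding up, n = 140 per group.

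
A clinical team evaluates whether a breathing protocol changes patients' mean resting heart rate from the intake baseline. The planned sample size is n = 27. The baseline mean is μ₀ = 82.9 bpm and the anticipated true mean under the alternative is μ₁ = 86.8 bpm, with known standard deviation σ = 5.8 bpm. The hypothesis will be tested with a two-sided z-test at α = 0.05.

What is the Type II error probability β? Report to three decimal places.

β ≈ 0.063

Standardized effect: d = |μ₁ − μ₀| / σ = |86.8 − 82.9| / 5.8 = 0.6724
Noncentrality parameter: δ = d·√n = 0.6724 × √27 = 3.4940
Critical value for a two-sided test at α = 0.05: z_{α/2} = 1.960.
Power = Φ(δ − 1.960) + Φ(−δ − 1.960) = Φ(1.534) + Φ(-5.454) = 0.9375 + 0.0000 = 0.9375.
Type II error: β = 1 − power = 1 − 0.9375 = 0.0625.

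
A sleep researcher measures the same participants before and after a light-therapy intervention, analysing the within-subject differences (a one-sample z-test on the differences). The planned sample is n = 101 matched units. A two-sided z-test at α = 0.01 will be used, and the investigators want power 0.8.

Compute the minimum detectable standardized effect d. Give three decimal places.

d ≈ 0.340

Required noncentrality: δ = z_{0.005} + z_{0.20} = 2.576 + 0.842 = 3.417.
(Lower-tail contribution to power is negligible for δ > 0.)
δ = d·√n ⇒ d = δ/√n = 3.417/√101 = 0.3400.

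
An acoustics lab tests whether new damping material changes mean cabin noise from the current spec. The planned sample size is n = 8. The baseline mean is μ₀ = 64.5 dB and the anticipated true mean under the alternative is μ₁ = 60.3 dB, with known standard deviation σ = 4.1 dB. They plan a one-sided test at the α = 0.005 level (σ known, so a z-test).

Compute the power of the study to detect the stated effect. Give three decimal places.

Power ≈ 0.626

Standardized effect: d = |μ₁ − μ₀| / σ = |60.3 − 64.5| / 4.1 = 1.0244
Noncentrality parameter: λ = d·√n = 1.0244 × √8 = 2.8974
One-sided α = 0.005 → critical value z_{0.005} = 2.576.
Power = Φ(λ − 2.576) = Φ(0.322) = 0.6261.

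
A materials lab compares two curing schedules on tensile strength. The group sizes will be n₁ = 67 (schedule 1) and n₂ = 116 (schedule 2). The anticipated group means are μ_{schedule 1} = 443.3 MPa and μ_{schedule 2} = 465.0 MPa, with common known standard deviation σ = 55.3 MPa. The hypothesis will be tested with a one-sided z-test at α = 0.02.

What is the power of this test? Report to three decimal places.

Power ≈ 0.693

Standardized effect: d = |μ_{schedule 1} − μ_{schedule 2}| / σ = |443.3 − 465.0| / 55.3 = 0.3924
Noncentrality parameter: δ = d / √(1/n₁ + 1/n₂) = 0.3924 / √(1/67 + 1/116) = 2.5573
One-sided α = 0.02 → critical value z_{0.02} = 2.054.
Power = Φ(δ − 2.054) = Φ(0.504) = 0.6927.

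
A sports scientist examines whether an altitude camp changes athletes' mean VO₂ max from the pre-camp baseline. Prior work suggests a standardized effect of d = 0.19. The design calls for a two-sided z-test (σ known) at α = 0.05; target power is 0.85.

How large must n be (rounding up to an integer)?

n = 249

For power 0.85 need Φ(δ − z_{0.025}) = 0.85, so δ = z_{0.025} + z_{0.15} = 1.960 + 1.036 = 2.996.
(For δ > 0 the lower-tail rejection region contributes negligibly to power, so the one-term inversion is standard.)
δ = d·√n ⇒ n = (δ/d)² = (2.996 / 0.19)² = 248.71.
Round up to the next whole unit.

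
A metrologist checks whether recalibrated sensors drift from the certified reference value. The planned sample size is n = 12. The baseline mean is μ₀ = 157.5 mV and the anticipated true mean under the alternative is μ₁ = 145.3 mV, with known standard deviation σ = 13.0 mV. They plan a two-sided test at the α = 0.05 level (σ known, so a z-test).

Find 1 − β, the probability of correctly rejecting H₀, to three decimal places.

Power ≈ 0.902

Standardized effect: d = |μ₁ − μ₀| / σ = |145.3 − 157.5| / 13.0 = 0.9385
Noncentrality parameter: δ = d·√n = 0.9385 × √12 = 3.2509
Two-sided α = 0.05 → critical value z_{0.025} = 1.960.
Power = Φ(δ − 1.960) + Φ(−δ − 1.960) = Φ(1.291) + Φ(-5.211) = 0.9016 + 0.0000 = 0.9016.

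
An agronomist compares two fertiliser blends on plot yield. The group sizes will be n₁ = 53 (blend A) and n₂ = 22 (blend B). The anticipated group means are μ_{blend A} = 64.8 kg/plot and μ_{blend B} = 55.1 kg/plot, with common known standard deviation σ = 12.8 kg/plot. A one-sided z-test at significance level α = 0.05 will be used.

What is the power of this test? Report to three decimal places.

Power ≈ 0.910

Standardized effect: d = |μ_{blend A} − μ_{blend B}| / σ = |64.8 − 55.1| / 12.8 = 0.7578
Noncentrality parameter: δ = d / √(1/n₁ + 1/n₂) = 0.7578 / √(1/53 + 1/22) = 2.9880
Critical value for a one-sided test at α = 0.05: z_α = 1.645.
Power = Φ(δ − 1.645) = Φ(1.343) = 0.9104.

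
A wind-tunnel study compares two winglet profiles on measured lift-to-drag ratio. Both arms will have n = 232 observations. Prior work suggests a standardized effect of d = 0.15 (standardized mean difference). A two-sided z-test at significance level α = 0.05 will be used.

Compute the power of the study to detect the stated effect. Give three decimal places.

Noncentrality parameter: δ = d·√(n/2) = 0.15 × √(232/2) = 1.6155
Critical value for a two-sided test at α = 0.05: z_{α/2} = 1.960.
Power = Φ(δ − 1.960) + Φ(−δ − 1.960) = Φ(-0.344) + Φ(-3.576) = 0.3653 + 0.0002 = 0.3654.

Power ≈ 0.365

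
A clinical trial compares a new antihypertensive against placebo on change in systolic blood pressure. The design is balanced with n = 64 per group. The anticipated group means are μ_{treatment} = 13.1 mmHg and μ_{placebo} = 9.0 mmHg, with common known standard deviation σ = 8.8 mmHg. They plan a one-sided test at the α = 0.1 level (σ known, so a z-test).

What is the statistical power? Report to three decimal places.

Standardized effect: d = |μ_{treatment} − μ_{placebo}| / σ = |13.1 − 9.0| / 8.8 = 0.4659
Noncentrality parameter: δ = d·√(n/2) = 0.4659 × √(64/2) = 2.6356
Critical value for a one-sided test at α = 0.1: z_α = 1.282.
Power = P(Z > 1.282 − δ) = Φ(1.354) = 0.9121.

Power ≈ 0.912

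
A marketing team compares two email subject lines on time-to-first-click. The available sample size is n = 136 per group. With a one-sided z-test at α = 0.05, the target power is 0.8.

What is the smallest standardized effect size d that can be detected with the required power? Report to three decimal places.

d ≈ 0.302

Need Φ(δ − 1.645) = 0.8, so δ = 1.645 + 0.842 = 2.486.
δ = d·√(n/2) ⇒ d = δ/√(n/2) = 2.486/√(136/2) = 0.3015.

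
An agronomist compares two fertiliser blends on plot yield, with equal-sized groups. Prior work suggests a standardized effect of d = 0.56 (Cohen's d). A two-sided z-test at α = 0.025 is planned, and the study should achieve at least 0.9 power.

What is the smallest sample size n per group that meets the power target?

n = 80 per group

Set Φ(δ − 2.241) = 0.9; then δ − 2.241 = Φ⁻¹(0.9) = 1.282, giving δ = 3.523.
(The Φ(−δ − z_{α/2}) term is vanishingly small for δ > 0 and is dropped in the standard sample-size formula.)
δ = d·√(n/2) ⇒ n = 2(δ/d)² = 2 × (3.523 / 0.56)² = 79.15.
Rounding up, n = 80 per group.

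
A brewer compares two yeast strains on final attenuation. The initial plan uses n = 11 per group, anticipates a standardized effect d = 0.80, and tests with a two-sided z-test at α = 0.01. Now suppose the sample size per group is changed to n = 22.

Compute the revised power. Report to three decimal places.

With n = 22 per group: δ = d·√(n/2) = 0.80 × √(22/2) = 2.6533. Critical value z_{0.005} = 2.576.
Revised power = Φ(δ − 2.576) + Φ(−δ − 2.576) = Φ(0.077) + Φ(-5.229) = 0.5309 + 0.0000 = 0.5309.

Power ≈ 0.531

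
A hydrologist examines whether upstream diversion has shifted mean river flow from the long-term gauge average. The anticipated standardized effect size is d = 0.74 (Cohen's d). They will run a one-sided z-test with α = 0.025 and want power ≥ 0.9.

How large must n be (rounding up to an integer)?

n = 20

For power 0.9 need Φ(δ − z_{0.025}) = 0.9, so δ = z_{0.025} + z_{0.10} = 1.960 + 1.282 = 3.242.
δ = d·√n ⇒ n = (δ/d)² = (3.242 / 0.74)² = 19.19.
Rounding up, n = 20.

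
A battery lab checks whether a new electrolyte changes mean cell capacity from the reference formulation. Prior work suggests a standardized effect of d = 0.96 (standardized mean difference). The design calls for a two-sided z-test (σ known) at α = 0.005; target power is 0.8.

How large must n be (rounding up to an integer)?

n = 15

Set Φ(δ − 2.807) = 0.8; then δ − 2.807 = Φ⁻¹(0.8) = 0.842, giving δ = 3.649.
(Ignoring the negligible lower-tail rejection probability gives the usual closed-form inversion.)
δ = d·√n ⇒ n = (δ/d)² = (3.649 / 0.96)² = 14.45.
Rounding up, n = 15.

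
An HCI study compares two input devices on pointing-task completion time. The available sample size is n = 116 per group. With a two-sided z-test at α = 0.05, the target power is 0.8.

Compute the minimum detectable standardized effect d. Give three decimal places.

Need Φ(δ − 1.960) = 0.8, so δ = 1.960 + 0.842 = 2.802.
(Lower-tail contribution to power is negligible for δ > 0.)
δ = d·√(n/2) ⇒ d = δ/√(n/2) = 2.802/√(116/2) = 0.3679.

d ≈ 0.368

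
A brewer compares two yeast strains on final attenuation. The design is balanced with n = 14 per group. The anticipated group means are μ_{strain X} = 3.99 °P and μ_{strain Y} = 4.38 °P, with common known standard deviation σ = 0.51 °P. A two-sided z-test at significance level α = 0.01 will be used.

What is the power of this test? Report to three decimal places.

Standardized effect: d = |μ_{strain X} − μ_{strain Y}| / σ = |3.99 − 4.38| / 0.51 = 0.7647
Noncentrality parameter: δ = d·√(n/2) = 0.7647 × √(14/2) = 2.0232
Two-sided α = 0.01 → critical value z_{0.005} = 2.576.
Power = Φ(δ − 2.576) + Φ(−δ − 2.576) = Φ(-0.553) + Φ(-4.599) = 0.2903 + 0.0000 = 0.2903.

Power ≈ 0.290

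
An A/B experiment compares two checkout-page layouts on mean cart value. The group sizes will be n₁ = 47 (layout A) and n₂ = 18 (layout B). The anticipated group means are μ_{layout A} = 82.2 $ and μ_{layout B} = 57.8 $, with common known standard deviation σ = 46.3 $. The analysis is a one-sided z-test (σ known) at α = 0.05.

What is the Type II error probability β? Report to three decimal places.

Standardized effect: d = |μ_{layout A} − μ_{layout B}| / σ = |82.2 − 57.8| / 46.3 = 0.5270
Noncentrality parameter: δ = d / √(1/n₁ + 1/n₂) = 0.5270 / √(1/47 + 1/18) = 1.9012
Critical value for a one-sided test at α = 0.05: z_α = 1.645.
Power = Φ(δ − 1.645) = Φ(0.256) = 0.6012.
Type II error: β = 1 − power = 1 − 0.6012 = 0.3988.

β ≈ 0.399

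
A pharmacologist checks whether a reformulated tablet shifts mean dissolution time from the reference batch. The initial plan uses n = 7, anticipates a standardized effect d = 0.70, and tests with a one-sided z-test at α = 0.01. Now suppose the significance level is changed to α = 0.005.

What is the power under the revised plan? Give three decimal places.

δ = d·√n = 0.70 × √7 = 1.8520 (unchanged). New critical value: z_{0.005} = 2.576.
Revised power = P(Z > 2.576 − δ) = Φ(-0.724) = 0.2346.

Power ≈ 0.235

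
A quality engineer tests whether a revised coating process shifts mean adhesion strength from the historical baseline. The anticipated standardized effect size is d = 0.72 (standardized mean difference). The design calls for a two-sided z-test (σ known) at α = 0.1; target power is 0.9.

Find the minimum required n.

n = 17

For power 0.9 need Φ(δ − z_{0.05}) = 0.9, so δ = z_{0.05} + z_{0.10} = 1.645 + 1.282 = 2.926.
(For δ > 0 the lower-tail rejection region contributes negligibly to power, so the one-term inversion is standard.)
δ = d·√n ⇒ n = (δ/d)² = (2.926 / 0.72)² = 16.52.
Rounding up, n = 17.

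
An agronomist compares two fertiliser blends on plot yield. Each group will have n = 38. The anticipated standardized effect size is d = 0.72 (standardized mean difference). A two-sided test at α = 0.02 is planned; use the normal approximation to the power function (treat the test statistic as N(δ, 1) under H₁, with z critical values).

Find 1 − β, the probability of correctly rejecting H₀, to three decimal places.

Noncentrality parameter: δ = d·√(n/2) = 0.72 × √(38/2) = 3.1384
Two-sided α = 0.02 → critical value z_{0.01} = 2.326.
Power = Φ(δ − 2.326) + Φ(−δ − 2.326) = Φ(0.812) + Φ(-5.465) = 0.7916 + 0.0000 = 0.7916.

Power ≈ 0.792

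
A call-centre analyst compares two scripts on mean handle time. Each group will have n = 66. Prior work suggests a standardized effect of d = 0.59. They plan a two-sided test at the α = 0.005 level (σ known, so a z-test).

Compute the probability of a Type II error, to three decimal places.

Noncentrality parameter: δ = d·√(n/2) = 0.59 × √(66/2) = 3.3893
Critical value for a two-sided test at α = 0.005: z_{α/2} = 2.807.
Power = Φ(δ − 2.807) + Φ(−δ − 2.807) = Φ(0.582) + Φ(-6.196) = 0.7198 + 0.0000 = 0.7198.
Type II error: β = 1 − power = 1 − 0.7198 = 0.2802.

β ≈ 0.280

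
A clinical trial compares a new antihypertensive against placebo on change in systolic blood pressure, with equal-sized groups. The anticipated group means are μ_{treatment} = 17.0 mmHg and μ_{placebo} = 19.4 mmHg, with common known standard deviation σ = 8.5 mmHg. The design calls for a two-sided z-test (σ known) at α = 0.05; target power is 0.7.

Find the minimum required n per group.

n = 155 per group

Standardized effect: d = |μ_{treatment} − μ_{placebo}| / σ = |17.0 − 19.4| / 8.5 = 0.2824
Set Φ(δ − 1.960) = 0.7; then δ − 1.960 = Φ⁻¹(0.7) = 0.524, giving δ = 2.484.
(For δ > 0 the lower-tail rejection region contributes negligibly to power, so the one-term inversion is standard.)
δ = d·√(n/2) ⇒ n = 2(δ/d)² = 2 × (2.484 / 0.2824)² = 154.84.
Round up to the next whole unit.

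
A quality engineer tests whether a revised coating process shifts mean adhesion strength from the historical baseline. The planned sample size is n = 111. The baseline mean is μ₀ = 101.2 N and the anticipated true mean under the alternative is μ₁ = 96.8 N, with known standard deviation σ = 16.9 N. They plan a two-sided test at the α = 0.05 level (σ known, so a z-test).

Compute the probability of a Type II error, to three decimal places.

β ≈ 0.217

Standardized effect: d = |μ₁ − μ₀| / σ = |96.8 − 101.2| / 16.9 = 0.2604
Noncentrality parameter: δ = d·√n = 0.2604 × √111 = 2.7430
Critical value for a two-sided test at α = 0.05: z_{α/2} = 1.960.
Power = Φ(δ − 1.960) + Φ(−δ − 1.960) = Φ(0.783) + Φ(-4.703) = 0.7832 + 0.0000 = 0.7832.
Type II error: β = 1 − power = 1 − 0.7832 = 0.2168.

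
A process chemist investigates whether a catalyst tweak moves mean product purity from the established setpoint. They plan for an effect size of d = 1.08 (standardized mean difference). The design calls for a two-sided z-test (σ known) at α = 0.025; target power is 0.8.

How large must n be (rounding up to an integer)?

n = 9

For power 0.8 need Φ(δ − z_{0.0125}) = 0.8, so δ = z_{0.0125} + z_{0.20} = 2.241 + 0.842 = 3.083.
(The Φ(−δ − z_{α/2}) term is vanishingly small for δ > 0 and is dropped in the standard sample-size formula.)
δ = d·√n ⇒ n = (δ/d)² = (3.083 / 1.08)² = 8.15.
Round up to the next whole unit.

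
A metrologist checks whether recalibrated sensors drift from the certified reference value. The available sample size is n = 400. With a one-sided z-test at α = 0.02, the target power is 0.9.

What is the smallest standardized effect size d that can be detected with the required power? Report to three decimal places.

Need Φ(δ − 2.054) = 0.9, so δ = 2.054 + 1.282 = 3.335.
δ = d·√n ⇒ d = δ/√n = 3.335/√400 = 0.1668.

d ≈ 0.167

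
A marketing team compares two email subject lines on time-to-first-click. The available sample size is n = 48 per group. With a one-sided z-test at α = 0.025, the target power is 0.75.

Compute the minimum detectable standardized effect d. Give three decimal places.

Need Φ(δ − 1.960) = 0.75, so δ = 1.960 + 0.674 = 2.634.
δ = d·√(n/2) ⇒ d = δ/√(n/2) = 2.634/√(48/2) = 0.5378.

d ≈ 0.538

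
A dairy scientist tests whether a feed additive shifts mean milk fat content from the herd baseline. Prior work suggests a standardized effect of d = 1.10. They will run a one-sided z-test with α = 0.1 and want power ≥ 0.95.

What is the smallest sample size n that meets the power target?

For power 0.95 need Φ(δ − z_{0.1}) = 0.95, so δ = z_{0.1} + z_{0.05} = 1.282 + 1.645 = 2.926.
δ = d·√n ⇒ n = (δ/d)² = (2.926 / 1.10)² = 7.08.
Rounding up, n = 8.

n = 8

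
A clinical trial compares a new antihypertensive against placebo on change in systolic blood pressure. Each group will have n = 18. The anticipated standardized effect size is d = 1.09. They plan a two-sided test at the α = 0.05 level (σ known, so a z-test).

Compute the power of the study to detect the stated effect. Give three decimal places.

Noncentrality parameter: δ = d·√(n/2) = 1.09 × √(18/2) = 3.2700
Two-sided α = 0.05 → critical value z_{0.025} = 1.960.
Power = Φ(δ − 1.960) + Φ(−δ − 1.960) = Φ(1.310) + Φ(-5.230) = 0.9049 + 0.0000 = 0.9049.

Power ≈ 0.905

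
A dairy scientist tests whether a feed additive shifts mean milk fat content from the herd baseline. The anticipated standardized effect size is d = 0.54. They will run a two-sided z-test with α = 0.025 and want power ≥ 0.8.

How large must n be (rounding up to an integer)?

n = 33

For power 0.8 need Φ(δ − z_{0.0125}) = 0.8, so δ = z_{0.0125} + z_{0.20} = 2.241 + 0.842 = 3.083.
(For δ > 0 the lower-tail rejection region contributes negligibly to power, so the one-term inversion is standard.)
δ = d·√n ⇒ n = (δ/d)² = (3.083 / 0.54)² = 32.60.
Rounding up, n = 33.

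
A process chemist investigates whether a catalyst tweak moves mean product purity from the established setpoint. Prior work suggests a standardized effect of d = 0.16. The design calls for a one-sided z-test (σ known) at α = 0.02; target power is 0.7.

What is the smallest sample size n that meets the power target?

n = 260

Set Φ(δ − 2.054) = 0.7; then δ − 2.054 = Φ⁻¹(0.7) = 0.524, giving δ = 2.578.
δ = d·√n ⇒ n = (δ/d)² = (2.578 / 0.16)² = 259.64.
Rounding up, n = 260.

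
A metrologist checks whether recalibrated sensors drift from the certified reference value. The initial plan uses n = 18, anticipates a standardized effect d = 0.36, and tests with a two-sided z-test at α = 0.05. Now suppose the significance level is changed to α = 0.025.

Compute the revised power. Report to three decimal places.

δ = d·√n = 0.36 × √18 = 1.5274 (unchanged). New critical value: z_{0.0125} = 2.241.
Revised power = Φ(δ − 2.241) + Φ(−δ − 2.241) = Φ(-0.714) + Φ(-3.769) = 0.2376 + 0.0001 = 0.2377.

Power ≈ 0.238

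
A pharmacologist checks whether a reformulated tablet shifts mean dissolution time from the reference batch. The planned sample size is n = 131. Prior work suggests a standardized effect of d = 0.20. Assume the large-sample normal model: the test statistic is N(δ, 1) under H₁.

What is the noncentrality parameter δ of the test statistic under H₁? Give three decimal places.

δ = d·√n = 0.20 × √131 = 2.2891

δ ≈ 2.289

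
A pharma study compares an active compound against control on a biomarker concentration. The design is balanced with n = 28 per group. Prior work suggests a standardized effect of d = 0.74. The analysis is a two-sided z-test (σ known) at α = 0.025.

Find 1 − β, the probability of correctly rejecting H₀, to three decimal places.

Power ≈ 0.701

Noncentrality parameter: δ = d·√(n/2) = 0.74 × √(28/2) = 2.7688
Two-sided α = 0.025 → critical value z_{0.0125} = 2.241.
Power = Φ(δ − 2.241) + Φ(−δ − 2.241) = Φ(0.527) + Φ(-5.010) = 0.7011 + 0.0000 = 0.7011.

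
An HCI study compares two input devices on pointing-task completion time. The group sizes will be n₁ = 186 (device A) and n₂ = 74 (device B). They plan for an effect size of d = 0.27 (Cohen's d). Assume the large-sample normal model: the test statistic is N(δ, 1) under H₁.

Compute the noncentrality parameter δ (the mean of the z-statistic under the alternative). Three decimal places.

δ ≈ 1.964

δ = d / √(1/n₁ + 1/n₂) = 0.27 / √(1/186 + 1/74) = 1.9645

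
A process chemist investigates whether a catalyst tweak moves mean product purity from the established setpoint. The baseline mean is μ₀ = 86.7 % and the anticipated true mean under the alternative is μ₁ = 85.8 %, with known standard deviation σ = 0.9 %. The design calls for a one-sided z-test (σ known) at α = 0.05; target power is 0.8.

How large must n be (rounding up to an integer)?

Standardized effect: d = |μ₁ − μ₀| / σ = |85.8 − 86.7| / 0.9 = 1.0000
Set Φ(δ − 1.645) = 0.8; then δ − 1.645 = Φ⁻¹(0.8) = 0.842, giving δ = 2.486.
δ = d·√n ⇒ n = (δ/d)² = (2.486 / 1.0000)² = 6.18.
Rounding up, n = 7.

n = 7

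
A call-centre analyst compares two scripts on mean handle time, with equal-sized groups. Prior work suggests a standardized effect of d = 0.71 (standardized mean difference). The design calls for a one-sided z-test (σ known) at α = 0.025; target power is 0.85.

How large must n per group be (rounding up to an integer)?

Set Φ(δ − 1.960) = 0.85; then δ − 1.960 = Φ⁻¹(0.85) = 1.036, giving δ = 2.996.
δ = d·√(n/2) ⇒ n = 2(δ/d)² = 2 × (2.996 / 0.71)² = 35.62.
Round up to the next whole unit.

n = 36 per group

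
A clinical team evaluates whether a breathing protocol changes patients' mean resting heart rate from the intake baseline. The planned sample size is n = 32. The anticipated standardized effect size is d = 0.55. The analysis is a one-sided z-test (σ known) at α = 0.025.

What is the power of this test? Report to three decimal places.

Noncentrality parameter: δ = d·√n = 0.55 × √32 = 3.1113
Critical value for a one-sided test at α = 0.025: z_α = 1.960.
Power = Φ(δ − 1.960) = Φ(1.151) = 0.8752.

Power ≈ 0.875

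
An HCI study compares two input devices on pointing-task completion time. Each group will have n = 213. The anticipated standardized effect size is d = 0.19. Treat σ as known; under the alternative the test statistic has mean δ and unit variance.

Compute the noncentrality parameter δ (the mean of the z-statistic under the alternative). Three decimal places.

δ ≈ 1.961

The noncentrality parameter scales effect size by the design's sample-size factor: δ = d·√(n/2) = 0.19 × √(213/2) = 1.9608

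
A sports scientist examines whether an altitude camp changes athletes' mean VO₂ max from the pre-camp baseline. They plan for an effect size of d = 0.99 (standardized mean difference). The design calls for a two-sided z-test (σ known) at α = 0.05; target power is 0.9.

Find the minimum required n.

For power 0.9 need Φ(δ − z_{0.025}) = 0.9, so δ = z_{0.025} + z_{0.10} = 1.960 + 1.282 = 3.242.
(Ignoring the negligible lower-tail rejection probability gives the usual closed-form inversion.)
δ = d·√n ⇒ n = (δ/d)² = (3.242 / 0.99)² = 10.72.
Round up to the next whole unit.

n = 11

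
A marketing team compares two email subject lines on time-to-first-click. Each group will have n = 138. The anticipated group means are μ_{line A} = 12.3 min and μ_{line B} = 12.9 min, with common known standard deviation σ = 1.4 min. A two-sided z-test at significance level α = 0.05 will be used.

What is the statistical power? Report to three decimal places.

Standardized effect: d = |μ_{line A} − μ_{line B}| / σ = |12.3 − 12.9| / 1.4 = 0.4286
Noncentrality parameter: δ = d·√(n/2) = 0.4286 × √(138/2) = 3.5600
Critical value for a two-sided test at α = 0.05: z_{α/2} = 1.960.
Power = Φ(δ − 1.960) + Φ(−δ − 1.960) = Φ(1.600) + Φ(-5.520) = 0.9452 + 0.0000 = 0.9452.

Power ≈ 0.945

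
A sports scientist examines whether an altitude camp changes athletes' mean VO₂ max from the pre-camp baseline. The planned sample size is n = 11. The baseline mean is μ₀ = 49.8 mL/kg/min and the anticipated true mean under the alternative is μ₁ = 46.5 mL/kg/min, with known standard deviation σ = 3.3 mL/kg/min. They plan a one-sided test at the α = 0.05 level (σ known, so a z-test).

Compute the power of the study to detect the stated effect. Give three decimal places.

Power ≈ 0.953

Standardized effect: d = |μ₁ − μ₀| / σ = |46.5 − 49.8| / 3.3 = 1.0000
Noncentrality parameter: δ = d·√n = 1.0000 × √11 = 3.3166
Critical value for a one-sided test at α = 0.05: z_α = 1.645.
Power = Φ(δ − 1.645) = Φ(1.672) = 0.9527.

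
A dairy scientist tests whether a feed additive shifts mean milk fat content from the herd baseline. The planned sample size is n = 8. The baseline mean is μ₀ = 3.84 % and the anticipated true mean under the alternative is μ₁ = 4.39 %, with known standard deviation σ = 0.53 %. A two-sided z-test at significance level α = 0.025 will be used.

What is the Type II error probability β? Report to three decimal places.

β ≈ 0.244

Standardized effect: d = |μ₁ − μ₀| / σ = |4.39 − 3.84| / 0.53 = 1.0377
Noncentrality parameter: δ = d·√n = 1.0377 × √8 = 2.9352
Critical value for a two-sided test at α = 0.025: z_{α/2} = 2.241.
Power = Φ(δ − 2.241) + Φ(−δ − 2.241) = Φ(0.694) + Φ(-5.177) = 0.7561 + 0.0000 = 0.7561.
Type II error: β = 1 − power = 1 − 0.7561 = 0.2439.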